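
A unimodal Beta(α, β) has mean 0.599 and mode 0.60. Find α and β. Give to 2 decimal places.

Let s = α+β. Mean gives α = μs = 0.599s; mode gives (α−1)/(s−2) = 0.60.
Substituting: 0.599s − 1 = 0.60(s−2) = 0.60s − 1.20, so -0.001s = -0.20 and s = 200.0000.
Then α = 0.599×200.0000 = 119.80 and β = s−α = 80.20.

α = 119.80, β = 80.20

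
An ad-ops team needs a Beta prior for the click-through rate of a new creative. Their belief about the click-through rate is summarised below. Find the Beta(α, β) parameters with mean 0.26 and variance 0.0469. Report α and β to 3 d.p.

α = 0.807, β = 2.296

Let s = α+β. The Beta variance is μ(1−μ)/(s+1).
So s+1 = μ(1−μ)/σ² = (0.26×0.74)/0.0469 = 0.1924/0.0469 = 4.1023, giving s = 3.1023.
Then α = μs = 0.26×3.1023 = 0.807 and β = (1−μ)s = 0.74×3.1023 = 2.296.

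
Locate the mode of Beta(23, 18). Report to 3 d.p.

0.564

The density x^(α−1)(1−x)^(β−1) is maximised at (α−1)/(α+β−2) = 22/39 = 0.564.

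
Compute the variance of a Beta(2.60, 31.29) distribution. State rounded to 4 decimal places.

0.0020

α+β = 33.89 and αβ = 81.3540, so Var = αβ/[(α+β)²(α+β+1)] = 81.3540/40072.284969 = 0.0020.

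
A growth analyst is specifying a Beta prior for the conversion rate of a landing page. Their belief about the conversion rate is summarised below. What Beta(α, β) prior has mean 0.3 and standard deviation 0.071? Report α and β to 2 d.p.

First σ² = 0.005041. Setting α = μn, β = (1−μ)n with n = α+β,
μ(1−μ)/(n+1) = 0.005041 ⇒ n+1 = 0.21/0.005041 = 41.6584 ⇒ n = 40.6584.
Hence α = 0.3×40.6584 = 12.20, β = 0.7×40.6584 = 28.46.

α = 12.20, β = 28.46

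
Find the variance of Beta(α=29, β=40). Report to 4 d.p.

α+β = 69 and αβ = 1160, so Var = αβ/[(α+β)²(α+β+1)] = 1160/333270 = 0.0035.

0.0035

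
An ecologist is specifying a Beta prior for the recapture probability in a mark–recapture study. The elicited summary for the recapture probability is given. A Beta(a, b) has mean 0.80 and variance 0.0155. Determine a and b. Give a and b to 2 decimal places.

a = 7.46, b = 1.86

Let s = a+b. The Beta variance is μ(1−μ)/(s+1).
So s+1 = μ(1−μ)/σ² = (0.80×0.20)/0.0155 = 0.1600/0.0155 = 10.3226, giving s = 9.3226.
Then a = μs = 0.80×9.3226 = 7.46 and b = (1−μ)s = 0.20×9.3226 = 1.86.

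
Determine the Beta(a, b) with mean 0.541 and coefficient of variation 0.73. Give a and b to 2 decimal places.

a = 0.32, b = 0.27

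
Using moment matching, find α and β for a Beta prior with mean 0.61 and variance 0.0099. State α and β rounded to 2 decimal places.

Write ν = α+β; then α = μν and Var = μ(1−μ)/(ν+1).
ν = μ(1−μ)/Var − 1 = 0.2379/0.0099 − 1 = 23.0303.
α = 0.61·23.0303 = 14.05, β = 0.39·23.0303 = 8.98.

α = 14.05, β = 8.98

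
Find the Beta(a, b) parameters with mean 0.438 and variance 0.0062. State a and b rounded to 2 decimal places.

a = 16.95, b = 21.75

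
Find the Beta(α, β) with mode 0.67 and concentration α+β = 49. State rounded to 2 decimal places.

For α,β>1 the mode is (α−1)/(α+β−2), so α = mode·(κ−2)+1 = 0.67×47+1 = 32.49.
And β = (1−mode)·(κ−2)+1 = 0.33×47+1 = 16.51.

α = 32.49, β = 16.51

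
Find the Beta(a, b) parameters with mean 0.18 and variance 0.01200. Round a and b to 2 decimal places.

a = 2.03, b = 9.27

By moment matching, a+b = μ(1−μ)/σ² − 1 = (0.18·0.82)/0.01200 − 1 = 12.3000 − 1 = 11.3000.
Since a/(a+b) = μ, a = 0.18·11.3000 = 2.03 and b = 0.82·11.3000 = 9.27.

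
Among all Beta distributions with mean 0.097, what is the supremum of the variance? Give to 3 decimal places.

0.088

Var = μ(1−μ)/(α+β+1), which approaches μ(1−μ) as α+β → 0.
So the supremum is μ(1−μ) = 0.097×0.903 = 0.088.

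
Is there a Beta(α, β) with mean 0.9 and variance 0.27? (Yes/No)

A Beta with mean μ has variance μ(1−μ)/(α+β+1) < μ(1−μ).
Here μ(1−μ) = 0.9×0.1 = 0.09, and 0.27 ≥ 0.09.

No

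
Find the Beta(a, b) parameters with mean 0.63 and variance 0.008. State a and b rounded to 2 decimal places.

Write ν = a+b; then a = μν and Var = μ(1−μ)/(ν+1).
ν = μ(1−μ)/Var − 1 = 0.2331/0.008 − 1 = 28.1375.
a = 0.63·28.1375 = 17.73, b = 0.37·28.1375 = 10.41.

a = 17.73, b = 10.41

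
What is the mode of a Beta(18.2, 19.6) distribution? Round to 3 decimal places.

With α,β > 1, mode = (α−1)/(α+β−2) = 17.2/35.8 = 0.480.

0.480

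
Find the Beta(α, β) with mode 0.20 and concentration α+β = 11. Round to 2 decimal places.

α = 2.80, β = 8.20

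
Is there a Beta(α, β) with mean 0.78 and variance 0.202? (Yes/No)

No

For any Beta, Var(X) < E[X]·(1−E[X]).
Here μ(1−μ) = 0.78×0.22 = 0.1716, and 0.202 ≥ 0.1716.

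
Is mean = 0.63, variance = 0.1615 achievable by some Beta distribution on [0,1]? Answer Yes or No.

Yes

For any Beta, Var(X) < E[X]·(1−E[X]).
Here μ(1−μ) = 0.63×0.37 = 0.2331, and 0.1615 < 0.2331.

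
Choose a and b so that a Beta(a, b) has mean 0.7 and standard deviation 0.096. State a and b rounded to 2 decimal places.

a = 15.25, b = 6.54

Variance = 0.096² = 0.009216. The moment-matching identity a+b = μ(1−μ)/Var − 1 gives
a+b = 0.21/0.009216 − 1 = 21.7865, so a = μ·21.7865 = 15.25 and b = (1−μ)·21.7865 = 6.54.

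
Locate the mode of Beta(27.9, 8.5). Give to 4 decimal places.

The density x^(α−1)(1−x)^(β−1) is maximised at (α−1)/(α+β−2) = 26.9/34.4 = 0.7820.

0.7820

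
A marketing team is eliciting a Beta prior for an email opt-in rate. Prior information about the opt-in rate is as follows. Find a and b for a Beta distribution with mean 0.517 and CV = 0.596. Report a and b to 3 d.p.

a = 0.843, b = 0.787

Var = (CV·μ)² = (0.596×0.517)² = 0.094945.
a+b = μ(1−μ)/Var − 1 = 0.249711/0.094945 − 1 = 1.6301.
Thus a = 0.517·1.6301 = 0.843 and b = 0.483·1.6301 = 0.787.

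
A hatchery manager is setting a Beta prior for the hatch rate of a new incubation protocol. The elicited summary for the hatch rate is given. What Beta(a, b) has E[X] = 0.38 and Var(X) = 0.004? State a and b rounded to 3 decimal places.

a = 22.002, b = 35.898

Write ν = a+b; then a = μν and Var = μ(1−μ)/(ν+1).
ν = μ(1−μ)/Var − 1 = 0.2356/0.004 − 1 = 57.9000.
a = 0.38·57.9000 = 22.002, b = 0.62·57.9000 = 35.898.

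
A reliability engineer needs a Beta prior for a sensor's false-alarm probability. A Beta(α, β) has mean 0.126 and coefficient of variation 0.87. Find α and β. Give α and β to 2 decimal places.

σ = CV·μ = 0.87×0.126 = 0.10962, so σ² = 0.012017.
s+1 = μ(1−μ)/σ² = 0.110124/0.012017 = 9.1644, so s = α+β = 8.1644.
α = μs = 1.03, β = (1−μ)s = 7.14.

α = 1.03, β = 7.14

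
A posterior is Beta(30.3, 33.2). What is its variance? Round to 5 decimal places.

μ = 30.3/63.5 = 0.477165; Var = μ(1−μ)/(α+β+1) = 0.2494786/64.5 = 0.00387.

0.00387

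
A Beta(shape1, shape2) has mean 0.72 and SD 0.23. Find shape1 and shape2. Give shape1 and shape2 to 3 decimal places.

shape1 = 2.024, shape2 = 0.787

First σ² = 0.0529. Setting shape1 = μn, shape2 = (1−μ)n with n = shape1+shape2,
μ(1−μ)/(n+1) = 0.0529 ⇒ n+1 = 0.2016/0.0529 = 3.8110 ⇒ n = 2.8110.
Hence shape1 = 0.72×2.8110 = 2.024, shape2 = 0.28×2.8110 = 0.787.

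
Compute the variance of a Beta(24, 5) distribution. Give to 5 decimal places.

0.00476

α+β = 29 and αβ = 120, so Var = αβ/[(α+β)²(α+β+1)] = 120/25230 = 0.00476.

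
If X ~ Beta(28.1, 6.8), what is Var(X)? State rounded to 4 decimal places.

0.0044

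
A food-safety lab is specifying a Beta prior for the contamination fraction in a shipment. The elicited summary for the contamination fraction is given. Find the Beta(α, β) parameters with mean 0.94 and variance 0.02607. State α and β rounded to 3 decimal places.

Write ν = α+β; then α = μν and Var = μ(1−μ)/(ν+1).
ν = μ(1−μ)/Var − 1 = 0.0564/0.02607 − 1 = 1.1634.
α = 0.94·1.1634 = 1.094, β = 0.06·1.1634 = 0.070.

α = 1.094, β = 0.070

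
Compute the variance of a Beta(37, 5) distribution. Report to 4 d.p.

0.0024

Var = αβ/[(α+β)²(α+β+1)] = (37×5)/(42²×43) = 185/75852 = 0.0024.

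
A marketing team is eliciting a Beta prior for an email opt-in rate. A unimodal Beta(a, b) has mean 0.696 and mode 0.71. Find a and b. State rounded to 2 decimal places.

Let s = a+b. Mean gives a = μs = 0.696s; mode gives (a−1)/(s−2) = 0.71.
Substituting: 0.696s − 1 = 0.71(s−2) = 0.71s − 1.42, so -0.014s = -0.42 and s = 30.0000.
Then a = 0.696×30.0000 = 20.88 and b = s−a = 9.12.

a = 20.88, b = 9.12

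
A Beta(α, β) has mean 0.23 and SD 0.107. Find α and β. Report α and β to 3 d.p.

α = 3.328, β = 11.141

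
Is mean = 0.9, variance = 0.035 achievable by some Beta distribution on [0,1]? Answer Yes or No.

Yes

The Beta variance bound is σ² < μ(1−μ).
Here μ(1−μ) = 0.9×0.1 = 0.09, and 0.035 < 0.09.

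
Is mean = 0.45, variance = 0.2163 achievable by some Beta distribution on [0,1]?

Yes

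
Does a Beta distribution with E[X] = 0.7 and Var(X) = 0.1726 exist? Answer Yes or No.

For any Beta, Var(X) < E[X]·(1−E[X]).
Here μ(1−μ) = 0.7×0.3 = 0.21, and 0.1726 < 0.21.

Yes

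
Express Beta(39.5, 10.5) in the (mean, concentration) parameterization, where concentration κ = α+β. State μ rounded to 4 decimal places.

μ = 0.7900, κ = 50.0

κ = α+β = 39.5+10.5 = 50.0; μ = α/κ = 39.5/50.0 = 0.7900.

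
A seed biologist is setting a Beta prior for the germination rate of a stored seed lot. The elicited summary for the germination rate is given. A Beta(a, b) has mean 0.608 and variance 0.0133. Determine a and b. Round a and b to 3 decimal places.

Write ν = a+b; then a = μν and Var = μ(1−μ)/(ν+1).
ν = μ(1−μ)/Var − 1 = 0.238336/0.0133 − 1 = 16.9200.
a = 0.608·16.9200 = 10.287, b = 0.392·16.9200 = 6.633.

a = 10.287, b = 6.633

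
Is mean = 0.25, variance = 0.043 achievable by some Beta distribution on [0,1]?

Yes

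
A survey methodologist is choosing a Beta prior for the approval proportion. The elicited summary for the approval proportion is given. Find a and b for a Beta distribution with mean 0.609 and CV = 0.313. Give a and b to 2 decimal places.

σ = CV·μ = 0.313×0.609 = 0.19062, so σ² = 0.036335.
s+1 = μ(1−μ)/σ² = 0.238119/0.036335 = 6.5535, so s = a+b = 5.5535.
a = μs = 3.38, b = (1−μ)s = 2.17.

a = 3.38, b = 2.17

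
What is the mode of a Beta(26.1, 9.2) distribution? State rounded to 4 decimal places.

0.7538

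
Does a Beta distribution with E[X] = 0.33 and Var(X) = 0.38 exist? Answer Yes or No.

A Beta with mean μ has variance μ(1−μ)/(α+β+1) < μ(1−μ).
Here μ(1−μ) = 0.33×0.67 = 0.2211, and 0.38 ≥ 0.2211.

No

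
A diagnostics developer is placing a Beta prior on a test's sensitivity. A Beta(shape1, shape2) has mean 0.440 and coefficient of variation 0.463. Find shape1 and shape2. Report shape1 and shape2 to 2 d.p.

σ = CV·μ = 0.463×0.440 = 0.20372, so σ² = 0.041502.
s+1 = μ(1−μ)/σ² = 0.246400/0.041502 = 5.9371, so s = shape1+shape2 = 4.9371.
shape1 = μs = 2.17, shape2 = (1−μ)s = 2.76.

shape1 = 2.17, shape2 = 2.76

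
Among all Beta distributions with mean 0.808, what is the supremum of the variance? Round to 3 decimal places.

Var = μ(1−μ)/(α+β+1), which approaches μ(1−μ) as α+β → 0.
So the supremum is μ(1−μ) = 0.808×0.192 = 0.155.

0.155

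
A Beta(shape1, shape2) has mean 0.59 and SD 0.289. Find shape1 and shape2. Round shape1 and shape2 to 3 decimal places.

shape1 = 1.119, shape2 = 0.777

σ² = 0.289² = 0.083521.
With s = shape1+shape2, Var = μ(1−μ)/(s+1), so s+1 = (0.59×0.41)/0.083521 = 2.8963 and s = 1.8963.
shape1 = μs = 1.119, shape2 = (1−μ)s = 0.777.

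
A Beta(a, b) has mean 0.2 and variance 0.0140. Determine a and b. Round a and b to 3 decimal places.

a = 2.086, b = 8.343

Write ν = a+b; then a = μν and Var = μ(1−μ)/(ν+1).
ν = μ(1−μ)/Var − 1 = 0.16/0.0140 − 1 = 10.4286.
a = 0.2·10.4286 = 2.086, b = 0.8·10.4286 = 8.343.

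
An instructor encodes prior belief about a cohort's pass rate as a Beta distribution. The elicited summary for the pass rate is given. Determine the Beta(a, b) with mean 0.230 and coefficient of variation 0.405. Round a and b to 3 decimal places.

a = 4.464, b = 14.946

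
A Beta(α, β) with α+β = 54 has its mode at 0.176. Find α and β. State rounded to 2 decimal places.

α = 10.15, β = 43.85

Mode = (α−1)/(κ−2) with κ = α+β, so α−1 = 0.176·52 = 9.15.
α = 10.15; β = κ − α = 43.85.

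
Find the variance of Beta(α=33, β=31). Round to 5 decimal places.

0.00384

α+β = 64 and αβ = 1023, so Var = αβ/[(α+β)²(α+β+1)] = 1023/266240 = 0.00384.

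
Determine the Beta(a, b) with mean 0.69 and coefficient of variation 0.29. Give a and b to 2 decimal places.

a = 3.00, b = 1.35

Var = (CV·μ)² = (0.29×0.69)² = 0.040040.
a+b = μ(1−μ)/Var − 1 = 0.2139/0.040040 − 1 = 4.3422.
Thus a = 0.69·4.3422 = 3.00 and b = 0.31·4.3422 = 1.35.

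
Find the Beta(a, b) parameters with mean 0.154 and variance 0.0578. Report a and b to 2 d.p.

Write ν = a+b; then a = μν and Var = μ(1−μ)/(ν+1).
ν = μ(1−μ)/Var − 1 = 0.130284/0.0578 − 1 = 1.2540.
a = 0.154·1.2540 = 0.19, b = 0.846·1.2540 = 1.06.

a = 0.19, b = 1.06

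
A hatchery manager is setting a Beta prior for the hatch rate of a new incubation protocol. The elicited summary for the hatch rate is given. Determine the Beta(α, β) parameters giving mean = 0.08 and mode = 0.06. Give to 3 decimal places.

Let s = α+β. Mean gives α = μs = 0.08s; mode gives (α−1)/(s−2) = 0.06.
Substituting: 0.08s − 1 = 0.06(s−2) = 0.06s − 0.12, so 0.02s = 0.88 and s = 44.0000.
Then α = 0.08×44.0000 = 3.520 and β = s−α = 40.480.

α = 3.520, β = 40.480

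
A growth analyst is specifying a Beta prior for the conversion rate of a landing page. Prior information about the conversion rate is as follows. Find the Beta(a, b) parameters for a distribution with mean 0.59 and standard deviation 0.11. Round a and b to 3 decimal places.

First σ² = 0.0121. Setting a = μn, b = (1−μ)n with n = a+b,
μ(1−μ)/(n+1) = 0.0121 ⇒ n+1 = 0.2419/0.0121 = 19.9917 ⇒ n = 18.9917.
Hence a = 0.59×18.9917 = 11.205, b = 0.41×18.9917 = 7.787.

a = 11.205, b = 7.787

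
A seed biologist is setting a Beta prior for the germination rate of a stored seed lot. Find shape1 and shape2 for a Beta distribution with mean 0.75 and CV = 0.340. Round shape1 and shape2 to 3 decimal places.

σ = CV·μ = 0.340×0.75 = 0.25500, so σ² = 0.065025.
s+1 = μ(1−μ)/σ² = 0.1875/0.065025 = 2.8835, so s = shape1+shape2 = 1.8835.
shape1 = μs = 1.413, shape2 = (1−μ)s = 0.471.

shape1 = 1.413, shape2 = 0.471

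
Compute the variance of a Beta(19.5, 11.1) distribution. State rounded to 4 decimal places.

α+β = 30.6 and αβ = 216.45, so Var = αβ/[(α+β)²(α+β+1)] = 216.45/29588.976 = 0.0073.

0.0073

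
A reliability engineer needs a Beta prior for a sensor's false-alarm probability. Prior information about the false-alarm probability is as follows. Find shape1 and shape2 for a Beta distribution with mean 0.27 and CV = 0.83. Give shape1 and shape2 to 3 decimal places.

Var = (CV·μ)² = (0.83×0.27)² = 0.050221.
shape1+shape2 = μ(1−μ)/Var − 1 = 0.1971/0.050221 − 1 = 2.9247.
Thus shape1 = 0.27·2.9247 = 0.790 and shape2 = 0.73·2.9247 = 2.135.

shape1 = 0.790, shape2 = 2.135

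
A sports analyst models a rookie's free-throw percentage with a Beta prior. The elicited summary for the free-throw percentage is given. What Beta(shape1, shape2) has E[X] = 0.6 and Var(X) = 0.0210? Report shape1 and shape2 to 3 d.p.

shape1 = 6.257, shape2 = 4.171

Let s = shape1+shape2. The Beta variance is μ(1−μ)/(s+1).
So s+1 = μ(1−μ)/σ² = (0.6×0.4)/0.0210 = 0.24/0.0210 = 11.4286, giving s = 10.4286.
Then shape1 = μs = 0.6×10.4286 = 6.257 and shape2 = (1−μ)s = 0.4×10.4286 = 4.171.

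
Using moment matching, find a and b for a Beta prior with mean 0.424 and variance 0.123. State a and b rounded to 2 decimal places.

Let s = a+b. The Beta variance is μ(1−μ)/(s+1).
So s+1 = μ(1−μ)/σ² = (0.424×0.576)/0.123 = 0.244224/0.123 = 1.9856, giving s = 0.9856.
Then a = μs = 0.424×0.9856 = 0.42 and b = (1−μ)s = 0.576×0.9856 = 0.57.

a = 0.42, b = 0.57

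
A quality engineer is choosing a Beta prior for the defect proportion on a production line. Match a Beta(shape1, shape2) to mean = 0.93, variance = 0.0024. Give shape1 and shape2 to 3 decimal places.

shape1 = 24.296, shape2 = 1.829

Let s = shape1+shape2. The Beta variance is μ(1−μ)/(s+1).
So s+1 = μ(1−μ)/σ² = (0.93×0.07)/0.0024 = 0.0651/0.0024 = 27.1250, giving s = 26.1250.
Then shape1 = μs = 0.93×26.1250 = 24.296 and shape2 = (1−μ)s = 0.07×26.1250 = 1.829.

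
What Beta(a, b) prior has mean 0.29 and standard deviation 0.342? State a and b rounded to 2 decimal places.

a = 0.22, b = 0.54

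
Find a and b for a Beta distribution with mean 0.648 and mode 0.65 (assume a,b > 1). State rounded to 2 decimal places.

a = 97.20, b = 52.80

With s = a+b: μ = a/s and mode = (a−1)/(s−2). Eliminating a = μs,
μs − 1 = m(s−2) ⇒ s(μ−m) = 1−2m ⇒ s = -0.30/-0.002 = 150.0000.
So a = μs = 97.20, b = (1−μ)s = 52.80.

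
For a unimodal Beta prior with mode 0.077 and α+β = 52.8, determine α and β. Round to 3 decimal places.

For α,β>1 the mode is (α−1)/(α+β−2), so α = mode·(κ−2)+1 = 0.077×50.8+1 = 4.912.
And β = (1−mode)·(κ−2)+1 = 0.923×50.8+1 = 47.888.

α = 4.912, β = 47.888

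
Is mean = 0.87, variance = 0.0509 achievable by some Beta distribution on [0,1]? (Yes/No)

Yes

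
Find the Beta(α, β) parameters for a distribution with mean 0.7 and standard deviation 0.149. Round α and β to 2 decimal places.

α = 5.92, β = 2.54

First σ² = 0.022201. Setting α = μn, β = (1−μ)n with n = α+β,
μ(1−μ)/(n+1) = 0.022201 ⇒ n+1 = 0.21/0.022201 = 9.4590 ⇒ n = 8.4590.
Hence α = 0.7×8.4590 = 5.92, β = 0.3×8.4590 = 2.54.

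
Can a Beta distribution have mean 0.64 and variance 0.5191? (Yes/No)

No

A Beta with mean μ has variance μ(1−μ)/(α+β+1) < μ(1−μ).
Here μ(1−μ) = 0.64×0.36 = 0.2304, and 0.5191 ≥ 0.2304.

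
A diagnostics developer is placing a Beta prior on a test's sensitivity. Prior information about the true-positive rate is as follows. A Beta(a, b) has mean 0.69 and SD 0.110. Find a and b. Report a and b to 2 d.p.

a = 11.51, b = 5.17

σ² = 0.110² = 0.012100.
With s = a+b, Var = μ(1−μ)/(s+1), so s+1 = (0.69×0.31)/0.012100 = 17.6777 and s = 16.6777.
a = μs = 11.51, b = (1−μ)s = 5.17.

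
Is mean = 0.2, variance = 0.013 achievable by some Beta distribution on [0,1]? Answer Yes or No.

A Beta with mean μ has variance μ(1−μ)/(α+β+1) < μ(1−μ).
Here μ(1−μ) = 0.2×0.8 = 0.16, and 0.013 < 0.16.

Yes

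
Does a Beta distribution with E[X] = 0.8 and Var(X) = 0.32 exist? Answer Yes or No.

No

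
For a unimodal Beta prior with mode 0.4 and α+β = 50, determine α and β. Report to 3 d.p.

Mode = (α−1)/(κ−2) with κ = α+β, so α−1 = 0.4·48 = 19.200.
α = 20.200; β = κ − α = 29.800.

α = 20.200, β = 29.800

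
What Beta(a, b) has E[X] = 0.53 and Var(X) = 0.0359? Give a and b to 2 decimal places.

Let s = a+b. The Beta variance is μ(1−μ)/(s+1).
So s+1 = μ(1−μ)/σ² = (0.53×0.47)/0.0359 = 0.2491/0.0359 = 6.9387, giving s = 5.9387.
Then a = μs = 0.53×5.9387 = 3.15 and b = (1−μ)s = 0.47×5.9387 = 2.79.

a = 3.15, b = 2.79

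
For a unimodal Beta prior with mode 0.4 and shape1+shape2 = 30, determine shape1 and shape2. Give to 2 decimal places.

Since the density peak of Beta(shape1,shape2) is at (shape1−1)/(shape1+shape2−2),
shape1 = 1 + 0.4(30−2) = 12.20 and shape2 = 30 − 12.20 = 17.80.

shape1 = 12.20, shape2 = 17.80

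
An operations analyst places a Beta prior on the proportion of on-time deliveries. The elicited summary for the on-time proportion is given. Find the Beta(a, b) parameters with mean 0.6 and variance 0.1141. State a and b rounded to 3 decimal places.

By moment matching, a+b = μ(1−μ)/σ² − 1 = (0.6·0.4)/0.1141 − 1 = 2.1034 − 1 = 1.1034.
Since a/(a+b) = μ, a = 0.6·1.1034 = 0.662 and b = 0.4·1.1034 = 0.441.

a = 0.662, b = 0.441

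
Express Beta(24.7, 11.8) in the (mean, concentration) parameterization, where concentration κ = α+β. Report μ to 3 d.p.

κ = α+β = 24.7+11.8 = 36.5; μ = α/κ = 24.7/36.5 = 0.677.

μ = 0.677, κ = 36.5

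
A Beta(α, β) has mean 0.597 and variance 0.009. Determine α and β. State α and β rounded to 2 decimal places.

By moment matching, α+β = μ(1−μ)/σ² − 1 = (0.597·0.403)/0.009 − 1 = 26.7323 − 1 = 25.7323.
Since α/(α+β) = μ, α = 0.597·25.7323 = 15.36 and β = 0.403·25.7323 = 10.37.

α = 15.36, β = 10.37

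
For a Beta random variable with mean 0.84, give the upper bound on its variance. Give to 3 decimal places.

For fixed mean μ the Beta variance is μ(1−μ)/(α+β+1), increasing as α+β decreases.
Its least upper bound (not attained) is μ(1−μ) = 0.84·0.16 = 0.134.

0.134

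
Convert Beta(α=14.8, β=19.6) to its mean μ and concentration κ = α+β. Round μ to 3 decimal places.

κ = α+β = 14.8+19.6 = 34.4; μ = α/κ = 14.8/34.4 = 0.430.

μ = 0.430, κ = 34.4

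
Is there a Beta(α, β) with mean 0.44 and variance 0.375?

The Beta variance bound is σ² < μ(1−μ).
Here μ(1−μ) = 0.44×0.56 = 0.2464, and 0.375 ≥ 0.2464.

No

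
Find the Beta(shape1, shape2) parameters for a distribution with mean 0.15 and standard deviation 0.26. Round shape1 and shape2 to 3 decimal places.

shape1 = 0.133, shape2 = 0.753

Variance = 0.26² = 0.0676. The moment-matching identity shape1+shape2 = μ(1−μ)/Var − 1 gives
shape1+shape2 = 0.1275/0.0676 − 1 = 0.8861, so shape1 = μ·0.8861 = 0.133 and shape2 = (1−μ)·0.8861 = 0.753.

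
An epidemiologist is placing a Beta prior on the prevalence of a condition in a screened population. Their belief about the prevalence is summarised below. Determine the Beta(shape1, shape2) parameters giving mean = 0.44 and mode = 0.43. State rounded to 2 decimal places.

shape1 = 6.16, shape2 = 7.84

With s = shape1+shape2: μ = shape1/s and mode = (shape1−1)/(s−2). Eliminating shape1 = μs,
μs − 1 = m(s−2) ⇒ s(μ−m) = 1−2m ⇒ s = 0.14/0.01 = 14.0000.
So shape1 = μs = 6.16, shape2 = (1−μ)s = 7.84.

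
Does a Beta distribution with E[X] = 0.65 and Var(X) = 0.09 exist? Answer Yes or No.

Yes

For any Beta, Var(X) < E[X]·(1−E[X]).
Here μ(1−μ) = 0.65×0.35 = 0.2275, and 0.09 < 0.2275.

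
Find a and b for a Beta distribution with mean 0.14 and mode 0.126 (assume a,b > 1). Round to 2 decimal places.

a = 7.48, b = 45.95

With s = a+b: μ = a/s and mode = (a−1)/(s−2). Eliminating a = μs,
μs − 1 = m(s−2) ⇒ s(μ−m) = 1−2m ⇒ s = 0.748/0.014 = 53.4286.
So a = μs = 7.48, b = (1−μ)s = 45.95.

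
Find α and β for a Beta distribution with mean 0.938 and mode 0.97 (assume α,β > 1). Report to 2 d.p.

α = 27.55, β = 1.82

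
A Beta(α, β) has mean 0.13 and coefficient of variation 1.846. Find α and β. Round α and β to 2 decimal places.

Var = (CV·μ)² = (1.846×0.13)² = 0.057590.
α+β = μ(1−μ)/Var − 1 = 0.1131/0.057590 − 1 = 0.9639.
Thus α = 0.13·0.9639 = 0.13 and β = 0.87·0.9639 = 0.84.

α = 0.13, β = 0.84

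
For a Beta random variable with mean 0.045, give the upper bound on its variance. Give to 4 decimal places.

For fixed mean μ the Beta variance is μ(1−μ)/(α+β+1), increasing as α+β decreases.
Its least upper bound (not attained) is μ(1−μ) = 0.045·0.955 = 0.0430.

0.0430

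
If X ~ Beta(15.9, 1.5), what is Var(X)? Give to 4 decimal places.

0.0043

μ = 15.9/17.4 = 0.913793; Var = μ(1−μ)/(α+β+1) = 0.0787753/18.4 = 0.0043.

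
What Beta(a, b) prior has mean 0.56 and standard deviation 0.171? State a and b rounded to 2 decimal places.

a = 4.16, b = 3.27

First σ² = 0.029241. Setting a = μn, b = (1−μ)n with n = a+b,
μ(1−μ)/(n+1) = 0.029241 ⇒ n+1 = 0.2464/0.029241 = 8.4265 ⇒ n = 7.4265.
Hence a = 0.56×7.4265 = 4.16, b = 0.44×7.4265 = 3.27.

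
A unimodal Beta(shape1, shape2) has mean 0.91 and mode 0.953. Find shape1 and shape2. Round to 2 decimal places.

shape1 = 19.17, shape2 = 1.90

Let s = shape1+shape2. Mean gives shape1 = μs = 0.91s; mode gives (shape1−1)/(s−2) = 0.953.
Substituting: 0.91s − 1 = 0.953(s−2) = 0.953s − 1.906, so -0.043s = -0.906 and s = 21.0698.
Then shape1 = 0.91×21.0698 = 19.17 and shape2 = s−shape1 = 1.90.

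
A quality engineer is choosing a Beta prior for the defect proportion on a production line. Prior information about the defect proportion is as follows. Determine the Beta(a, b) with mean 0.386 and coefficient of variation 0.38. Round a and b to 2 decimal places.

σ = CV·μ = 0.38×0.386 = 0.14668, so σ² = 0.021515.
s+1 = μ(1−μ)/σ² = 0.237004/0.021515 = 11.0157, so s = a+b = 10.0157.
a = μs = 3.87, b = (1−μ)s = 6.15.

a = 3.87, b = 6.15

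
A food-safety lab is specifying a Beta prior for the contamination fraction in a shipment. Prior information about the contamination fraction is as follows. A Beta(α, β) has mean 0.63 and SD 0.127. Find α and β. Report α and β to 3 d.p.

Variance = 0.127² = 0.016129. The moment-matching identity α+β = μ(1−μ)/Var − 1 gives
α+β = 0.2331/0.016129 − 1 = 13.4522, so α = μ·13.4522 = 8.475 and β = (1−μ)·13.4522 = 4.977.

α = 8.475, β = 4.977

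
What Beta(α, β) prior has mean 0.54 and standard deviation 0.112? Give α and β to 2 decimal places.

α = 10.15, β = 8.65

σ² = 0.112² = 0.012544.
With s = α+β, Var = μ(1−μ)/(s+1), so s+1 = (0.54×0.46)/0.012544 = 19.8023 and s = 18.8023.
α = μs = 10.15, β = (1−μ)s = 8.65.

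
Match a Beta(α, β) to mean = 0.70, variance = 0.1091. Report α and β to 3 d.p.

α = 0.647, β = 0.277

By moment matching, α+β = μ(1−μ)/σ² − 1 = (0.70·0.30)/0.1091 − 1 = 1.9248 − 1 = 0.9248.
Since α/(α+β) = μ, α = 0.70·0.9248 = 0.647 and β = 0.30·0.9248 = 0.277.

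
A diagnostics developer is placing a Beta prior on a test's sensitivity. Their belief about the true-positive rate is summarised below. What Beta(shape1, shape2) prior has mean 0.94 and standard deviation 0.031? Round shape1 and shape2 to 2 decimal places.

shape1 = 54.23, shape2 = 3.46

First σ² = 0.000961. Setting shape1 = μn, shape2 = (1−μ)n with n = shape1+shape2,
μ(1−μ)/(n+1) = 0.000961 ⇒ n+1 = 0.0564/0.000961 = 58.6889 ⇒ n = 57.6889.
Hence shape1 = 0.94×57.6889 = 54.23, shape2 = 0.06×57.6889 = 3.46.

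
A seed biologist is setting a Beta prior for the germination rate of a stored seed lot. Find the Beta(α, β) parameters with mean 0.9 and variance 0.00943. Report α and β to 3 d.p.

α = 7.690, β = 0.854

Let s = α+β. The Beta variance is μ(1−μ)/(s+1).
So s+1 = μ(1−μ)/σ² = (0.9×0.1)/0.00943 = 0.09/0.00943 = 9.5440, giving s = 8.5440.
Then α = μs = 0.9×8.5440 = 7.690 and β = (1−μ)s = 0.1×8.5440 = 0.854.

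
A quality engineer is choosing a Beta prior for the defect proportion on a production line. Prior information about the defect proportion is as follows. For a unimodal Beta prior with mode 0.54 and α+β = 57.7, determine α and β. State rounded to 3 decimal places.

Mode = (α−1)/(κ−2) with κ = α+β, so α−1 = 0.54·55.7 = 30.078.
α = 31.078; β = κ − α = 26.622.

α = 31.078, β = 26.622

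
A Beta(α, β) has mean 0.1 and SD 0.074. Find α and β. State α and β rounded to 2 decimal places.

α = 1.54, β = 13.89

First σ² = 0.005476. Setting α = μn, β = (1−μ)n with n = α+β,
μ(1−μ)/(n+1) = 0.005476 ⇒ n+1 = 0.09/0.005476 = 16.4354 ⇒ n = 15.4354.
Hence α = 0.1×15.4354 = 1.54, β = 0.9×15.4354 = 13.89.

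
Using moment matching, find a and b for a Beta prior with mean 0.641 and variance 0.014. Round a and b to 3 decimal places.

a = 9.895, b = 5.542

Let s = a+b. The Beta variance is μ(1−μ)/(s+1).
So s+1 = μ(1−μ)/σ² = (0.641×0.359)/0.014 = 0.230119/0.014 = 16.4371, giving s = 15.4371.
Then a = μs = 0.641×15.4371 = 9.895 and b = (1−μ)s = 0.359×15.4371 = 5.542.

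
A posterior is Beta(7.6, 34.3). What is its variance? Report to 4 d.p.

μ = 7.6/41.9 = 0.181384; Var = μ(1−μ)/(α+β+1) = 0.1484840/42.9 = 0.0035.

0.0035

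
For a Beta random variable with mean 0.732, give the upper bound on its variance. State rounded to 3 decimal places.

Var = μ(1−μ)/(α+β+1), which approaches μ(1−μ) as α+β → 0.
So the supremum is μ(1−μ) = 0.732×0.268 = 0.196.

0.196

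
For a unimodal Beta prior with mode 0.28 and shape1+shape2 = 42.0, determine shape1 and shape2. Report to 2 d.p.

shape1 = 12.20, shape2 = 29.80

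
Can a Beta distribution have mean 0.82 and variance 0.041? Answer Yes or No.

Yes

A Beta with mean μ has variance μ(1−μ)/(α+β+1) < μ(1−μ).
Here μ(1−μ) = 0.82×0.18 = 0.1476, and 0.041 < 0.1476.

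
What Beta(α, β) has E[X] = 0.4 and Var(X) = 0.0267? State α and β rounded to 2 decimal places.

By moment matching, α+β = μ(1−μ)/σ² − 1 = (0.4·0.6)/0.0267 − 1 = 8.9888 − 1 = 7.9888.
Since α/(α+β) = μ, α = 0.4·7.9888 = 3.20 and β = 0.6·7.9888 = 4.79.

α = 3.20, β = 4.79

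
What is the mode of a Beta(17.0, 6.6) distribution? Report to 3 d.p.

With α,β > 1, mode = (α−1)/(α+β−2) = 16.0/21.6 = 0.741.

0.741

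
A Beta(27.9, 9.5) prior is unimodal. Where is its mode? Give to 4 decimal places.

The density x^(α−1)(1−x)^(β−1) is maximised at (α−1)/(α+β−2) = 26.9/35.4 = 0.7599.

0.7599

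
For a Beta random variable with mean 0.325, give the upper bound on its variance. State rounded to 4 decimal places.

0.2194

For fixed mean μ the Beta variance is μ(1−μ)/(α+β+1), increasing as α+β decreases.
Its least upper bound (not attained) is μ(1−μ) = 0.325·0.675 = 0.2194.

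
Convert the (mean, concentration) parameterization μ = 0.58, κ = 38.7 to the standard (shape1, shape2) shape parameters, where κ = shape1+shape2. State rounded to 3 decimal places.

Split κ in proportion μ : (1−μ): shape1 = 0.58·38.7 = 22.446, shape2 = 38.7 − 22.446 = 16.254.

shape1 = 22.446, shape2 = 16.254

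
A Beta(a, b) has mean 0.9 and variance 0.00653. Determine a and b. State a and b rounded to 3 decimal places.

a = 11.504, b = 1.278

Write ν = a+b; then a = μν and Var = μ(1−μ)/(ν+1).
ν = μ(1−μ)/Var − 1 = 0.09/0.00653 − 1 = 12.7825.
a = 0.9·12.7825 = 11.504, b = 0.1·12.7825 = 1.278.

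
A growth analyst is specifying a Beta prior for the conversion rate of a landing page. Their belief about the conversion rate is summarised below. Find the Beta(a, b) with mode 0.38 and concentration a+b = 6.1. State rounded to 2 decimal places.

a = 2.56, b = 3.54

For a,b>1 the mode is (a−1)/(a+b−2), so a = mode·(κ−2)+1 = 0.38×4.1+1 = 2.56.
And b = (1−mode)·(κ−2)+1 = 0.62×4.1+1 = 3.54.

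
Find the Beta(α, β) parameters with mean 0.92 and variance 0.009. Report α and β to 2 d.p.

By moment matching, α+β = μ(1−μ)/σ² − 1 = (0.92·0.08)/0.009 − 1 = 8.1778 − 1 = 7.1778.
Since α/(α+β) = μ, α = 0.92·7.1778 = 6.60 and β = 0.08·7.1778 = 0.57.

α = 6.60, β = 0.57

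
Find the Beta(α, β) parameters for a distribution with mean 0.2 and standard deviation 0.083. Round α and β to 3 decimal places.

Variance = 0.083² = 0.006889. The moment-matching identity α+β = μ(1−μ)/Var − 1 gives
α+β = 0.16/0.006889 − 1 = 22.2254, so α = μ·22.2254 = 4.445 and β = (1−μ)·22.2254 = 17.780.

α = 4.445, β = 17.780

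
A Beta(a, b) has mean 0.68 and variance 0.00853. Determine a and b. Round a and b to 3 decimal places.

a = 16.667, b = 7.843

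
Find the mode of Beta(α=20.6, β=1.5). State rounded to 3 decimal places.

With α,β > 1, mode = (α−1)/(α+β−2) = 19.6/20.1 = 0.975.

0.975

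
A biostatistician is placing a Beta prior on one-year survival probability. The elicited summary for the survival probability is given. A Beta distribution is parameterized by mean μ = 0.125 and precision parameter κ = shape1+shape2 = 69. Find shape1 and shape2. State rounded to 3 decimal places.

shape1 = 8.625, shape2 = 60.375

Split κ in proportion μ : (1−μ): shape1 = 0.125·69 = 8.625, shape2 = 69 − 8.625 = 60.375.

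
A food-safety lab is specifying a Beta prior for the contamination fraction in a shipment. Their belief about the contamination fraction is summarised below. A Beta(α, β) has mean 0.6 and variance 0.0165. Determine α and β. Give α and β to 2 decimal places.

α = 8.13, β = 5.42

By moment matching, α+β = μ(1−μ)/σ² − 1 = (0.6·0.4)/0.0165 − 1 = 14.5455 − 1 = 13.5455.
Since α/(α+β) = μ, α = 0.6·13.5455 = 8.13 and β = 0.4·13.5455 = 5.42.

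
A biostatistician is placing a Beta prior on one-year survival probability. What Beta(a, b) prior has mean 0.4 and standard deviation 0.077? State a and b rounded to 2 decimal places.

Variance = 0.077² = 0.005929. The moment-matching identity a+b = μ(1−μ)/Var − 1 gives
a+b = 0.24/0.005929 − 1 = 39.4790, so a = μ·39.4790 = 15.79 and b = (1−μ)·39.4790 = 23.69.

a = 15.79, b = 23.69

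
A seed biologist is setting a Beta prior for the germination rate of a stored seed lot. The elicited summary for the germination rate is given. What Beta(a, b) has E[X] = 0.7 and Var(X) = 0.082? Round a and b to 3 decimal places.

a = 1.093, b = 0.468

By moment matching, a+b = μ(1−μ)/σ² − 1 = (0.7·0.3)/0.082 − 1 = 2.5610 − 1 = 1.5610.
Since a/(a+b) = μ, a = 0.7·1.5610 = 1.093 and b = 0.3·1.5610 = 0.468.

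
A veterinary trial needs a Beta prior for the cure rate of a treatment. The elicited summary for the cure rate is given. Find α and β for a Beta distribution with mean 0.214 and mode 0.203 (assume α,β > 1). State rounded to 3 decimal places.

α = 11.556, β = 42.444

With s = α+β: μ = α/s and mode = (α−1)/(s−2). Eliminating α = μs,
μs − 1 = m(s−2) ⇒ s(μ−m) = 1−2m ⇒ s = 0.594/0.011 = 54.0000.
So α = μs = 11.556, β = (1−μ)s = 42.444.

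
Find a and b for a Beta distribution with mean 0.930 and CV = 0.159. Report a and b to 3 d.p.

a = 1.839, b = 0.138

Var = (CV·μ)² = (0.159×0.930)² = 0.021866.
a+b = μ(1−μ)/Var − 1 = 0.065100/0.021866 − 1 = 1.9773.
Thus a = 0.930·1.9773 = 1.839 and b = 0.070·1.9773 = 0.138.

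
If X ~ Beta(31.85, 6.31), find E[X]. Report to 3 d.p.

0.835

E[X] = α/(α+β) = 31.85/38.16 = 0.835.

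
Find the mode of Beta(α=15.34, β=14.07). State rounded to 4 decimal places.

0.5232

The density x^(α−1)(1−x)^(β−1) is maximised at (α−1)/(α+β−2) = 14.34/27.41 = 0.5232.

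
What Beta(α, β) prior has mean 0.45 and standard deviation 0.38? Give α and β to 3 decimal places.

α = 0.321, β = 0.393

Variance = 0.38² = 0.1444. The moment-matching identity α+β = μ(1−μ)/Var − 1 gives
α+β = 0.2475/0.1444 − 1 = 0.7140, so α = μ·0.7140 = 0.321 and β = (1−μ)·0.7140 = 0.393.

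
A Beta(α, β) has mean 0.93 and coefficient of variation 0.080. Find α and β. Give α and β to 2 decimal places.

σ = CV·μ = 0.080×0.93 = 0.07440, so σ² = 0.005535.
s+1 = μ(1−μ)/σ² = 0.0651/0.005535 = 11.7608, so s = α+β = 10.7608.
α = μs = 10.01, β = (1−μ)s = 0.75.

α = 10.01, β = 0.75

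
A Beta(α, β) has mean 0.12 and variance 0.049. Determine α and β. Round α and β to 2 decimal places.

Write ν = α+β; then α = μν and Var = μ(1−μ)/(ν+1).
ν = μ(1−μ)/Var − 1 = 0.1056/0.049 − 1 = 1.1551.
α = 0.12·1.1551 = 0.14, β = 0.88·1.1551 = 1.02.

α = 0.14, β = 1.02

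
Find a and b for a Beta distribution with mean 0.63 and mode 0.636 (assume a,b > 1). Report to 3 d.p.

a = 28.560, b = 16.773

Let s = a+b. Mean gives a = μs = 0.63s; mode gives (a−1)/(s−2) = 0.636.
Substituting: 0.63s − 1 = 0.636(s−2) = 0.636s − 1.272, so -0.006s = -0.272 and s = 45.3333.
Then a = 0.63×45.3333 = 28.560 and b = s−a = 16.773.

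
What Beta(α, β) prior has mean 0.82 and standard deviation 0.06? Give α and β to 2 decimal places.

α = 32.80, β = 7.20

First σ² = 0.0036. Setting α = μn, β = (1−μ)n with n = α+β,
μ(1−μ)/(n+1) = 0.0036 ⇒ n+1 = 0.1476/0.0036 = 41.0000 ⇒ n = 40.0000.
Hence α = 0.82×40.0000 = 32.80, β = 0.18×40.0000 = 7.20.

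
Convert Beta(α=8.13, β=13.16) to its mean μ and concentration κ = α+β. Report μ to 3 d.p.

κ = α+β = 8.13+13.16 = 21.29; μ = α/κ = 8.13/21.29 = 0.382.

μ = 0.382, κ = 21.29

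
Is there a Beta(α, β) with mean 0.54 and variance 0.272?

A Beta with mean μ has variance μ(1−μ)/(α+β+1) < μ(1−μ).
Here μ(1−μ) = 0.54×0.46 = 0.2484, and 0.272 ≥ 0.2484.

No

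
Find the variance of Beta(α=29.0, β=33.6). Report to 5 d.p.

α+β = 62.6 and αβ = 974.40, so Var = αβ/[(α+β)²(α+β+1)] = 974.40/249233.136 = 0.00391.

0.00391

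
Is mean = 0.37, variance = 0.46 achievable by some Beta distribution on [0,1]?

No

For any Beta, Var(X) < E[X]·(1−E[X]).
Here μ(1−μ) = 0.37×0.63 = 0.2331, and 0.46 ≥ 0.2331.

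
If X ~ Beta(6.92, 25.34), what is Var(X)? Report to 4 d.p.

0.0051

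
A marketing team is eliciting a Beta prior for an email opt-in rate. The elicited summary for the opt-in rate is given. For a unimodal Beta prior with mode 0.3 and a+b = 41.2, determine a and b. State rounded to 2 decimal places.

a = 12.76, b = 28.44

Since the density peak of Beta(a,b) is at (a−1)/(a+b−2),
a = 1 + 0.3(41.2−2) = 12.76 and b = 41.2 − 12.76 = 28.44.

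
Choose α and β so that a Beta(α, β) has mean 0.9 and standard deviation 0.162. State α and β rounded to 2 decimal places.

α = 2.19, β = 0.24

Variance = 0.162² = 0.026244. The moment-matching identity α+β = μ(1−μ)/Var − 1 gives
α+β = 0.09/0.026244 − 1 = 2.4294, so α = μ·2.4294 = 2.19 and β = (1−μ)·2.4294 = 0.24.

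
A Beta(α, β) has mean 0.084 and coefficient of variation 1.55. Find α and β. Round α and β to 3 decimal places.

Var = (CV·μ)² = (1.55×0.084)² = 0.016952.
α+β = μ(1−μ)/Var − 1 = 0.076944/0.016952 − 1 = 3.5389.
Thus α = 0.084·3.5389 = 0.297 and β = 0.916·3.5389 = 3.242.

α = 0.297, β = 3.242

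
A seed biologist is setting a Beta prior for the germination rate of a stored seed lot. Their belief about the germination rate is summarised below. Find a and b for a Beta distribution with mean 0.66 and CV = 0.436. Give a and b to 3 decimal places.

a = 1.129, b = 0.581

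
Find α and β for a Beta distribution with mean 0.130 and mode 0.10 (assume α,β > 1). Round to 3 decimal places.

α = 3.467, β = 23.200

Let s = α+β. Mean gives α = μs = 0.130s; mode gives (α−1)/(s−2) = 0.10.
Substituting: 0.130s − 1 = 0.10(s−2) = 0.10s − 0.20, so 0.030s = 0.80 and s = 26.6667.
Then α = 0.130×26.6667 = 3.467 and β = s−α = 23.200.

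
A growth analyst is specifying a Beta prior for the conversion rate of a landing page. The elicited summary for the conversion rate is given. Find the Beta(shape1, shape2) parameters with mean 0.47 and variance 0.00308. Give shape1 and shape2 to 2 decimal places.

By moment matching, shape1+shape2 = μ(1−μ)/σ² − 1 = (0.47·0.53)/0.00308 − 1 = 80.8766 − 1 = 79.8766.
Since shape1/(shape1+shape2) = μ, shape1 = 0.47·79.8766 = 37.54 and shape2 = 0.53·79.8766 = 42.33.

shape1 = 37.54, shape2 = 42.33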